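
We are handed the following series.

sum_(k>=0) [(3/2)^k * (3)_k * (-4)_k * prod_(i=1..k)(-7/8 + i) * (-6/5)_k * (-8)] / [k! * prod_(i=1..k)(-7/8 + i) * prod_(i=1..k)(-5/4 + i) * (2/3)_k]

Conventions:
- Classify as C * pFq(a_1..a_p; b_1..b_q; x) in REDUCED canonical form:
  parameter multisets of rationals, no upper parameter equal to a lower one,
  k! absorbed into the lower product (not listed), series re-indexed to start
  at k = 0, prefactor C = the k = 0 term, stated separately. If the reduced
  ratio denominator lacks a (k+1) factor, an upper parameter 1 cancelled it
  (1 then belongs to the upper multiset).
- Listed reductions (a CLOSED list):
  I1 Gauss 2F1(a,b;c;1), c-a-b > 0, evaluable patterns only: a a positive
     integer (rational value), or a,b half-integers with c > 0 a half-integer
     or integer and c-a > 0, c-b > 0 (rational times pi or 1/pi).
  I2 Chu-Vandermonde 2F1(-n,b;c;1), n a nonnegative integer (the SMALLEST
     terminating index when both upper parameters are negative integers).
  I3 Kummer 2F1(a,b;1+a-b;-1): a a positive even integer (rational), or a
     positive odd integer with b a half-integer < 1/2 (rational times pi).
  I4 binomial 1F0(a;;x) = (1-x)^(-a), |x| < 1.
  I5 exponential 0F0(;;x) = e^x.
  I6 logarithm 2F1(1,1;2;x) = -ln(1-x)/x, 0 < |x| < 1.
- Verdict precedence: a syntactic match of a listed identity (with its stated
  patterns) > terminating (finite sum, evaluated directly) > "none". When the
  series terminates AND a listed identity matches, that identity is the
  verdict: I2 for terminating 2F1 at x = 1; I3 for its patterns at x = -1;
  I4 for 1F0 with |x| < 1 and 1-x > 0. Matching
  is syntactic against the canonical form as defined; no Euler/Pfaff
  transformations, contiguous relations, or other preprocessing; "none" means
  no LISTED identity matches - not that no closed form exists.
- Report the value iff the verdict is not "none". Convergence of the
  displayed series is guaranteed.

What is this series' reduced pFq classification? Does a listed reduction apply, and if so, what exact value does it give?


With C = -8: the canonical form is 3F2(-4, -6/5, 3; -1/4, 2/3; 3/2). Verdict: terminating (-4 upstairs). 5 nonzero terms in all; added directly. Sum: 929626312/529375.

Structural cue: t_0 = -8 here, and the parameter 1/8 appears in both the upper and lower lists and cancels.
Step ratio: r(k) = (3/2) * (k-4) (k-6/5) (k+3) / [(k-1/4) (k+2/3) (k+1)] - rational in k. x = (3/2); t_0 = -8; negate the roots.


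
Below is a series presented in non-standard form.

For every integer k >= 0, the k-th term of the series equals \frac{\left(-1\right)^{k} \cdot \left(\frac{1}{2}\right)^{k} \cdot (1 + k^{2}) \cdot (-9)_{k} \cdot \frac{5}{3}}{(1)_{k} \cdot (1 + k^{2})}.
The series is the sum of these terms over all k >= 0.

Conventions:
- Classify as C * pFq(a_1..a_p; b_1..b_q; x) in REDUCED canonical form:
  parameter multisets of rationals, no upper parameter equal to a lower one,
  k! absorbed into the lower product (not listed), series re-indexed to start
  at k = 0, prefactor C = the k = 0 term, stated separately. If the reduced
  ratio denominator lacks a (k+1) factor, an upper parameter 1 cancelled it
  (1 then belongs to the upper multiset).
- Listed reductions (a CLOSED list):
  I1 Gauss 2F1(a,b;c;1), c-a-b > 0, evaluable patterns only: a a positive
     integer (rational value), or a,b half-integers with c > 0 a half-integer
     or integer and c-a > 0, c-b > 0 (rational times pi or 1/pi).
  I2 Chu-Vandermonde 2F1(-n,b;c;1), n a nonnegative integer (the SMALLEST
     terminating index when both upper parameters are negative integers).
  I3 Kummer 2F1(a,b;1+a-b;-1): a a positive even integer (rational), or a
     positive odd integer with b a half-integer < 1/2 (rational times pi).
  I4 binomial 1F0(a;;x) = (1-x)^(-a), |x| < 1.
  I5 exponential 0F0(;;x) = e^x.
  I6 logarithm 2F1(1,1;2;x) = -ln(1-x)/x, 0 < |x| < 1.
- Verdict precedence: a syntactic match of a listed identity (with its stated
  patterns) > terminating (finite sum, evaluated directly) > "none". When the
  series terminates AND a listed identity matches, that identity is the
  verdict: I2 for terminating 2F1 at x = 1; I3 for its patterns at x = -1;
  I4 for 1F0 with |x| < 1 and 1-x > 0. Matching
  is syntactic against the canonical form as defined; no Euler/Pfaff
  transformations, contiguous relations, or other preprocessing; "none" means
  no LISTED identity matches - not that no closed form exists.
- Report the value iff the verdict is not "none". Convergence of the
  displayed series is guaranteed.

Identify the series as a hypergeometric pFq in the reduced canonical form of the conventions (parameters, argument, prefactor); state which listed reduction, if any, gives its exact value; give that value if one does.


Reduced: x = -\frac{1}{2}, 1F0, upper = {-9}, lower = {-}, C = \frac{5}{3}. Verdict: the I4 binomial reduction matches (the 1F0 binomial series: exponent 9, x = -\frac{1}{2}). Sum: \frac{32805}{512}.

Key observation: t_0 being \frac{5}{3}, the (-1)^k factor (prefactor 5/3) folds into the argument's sign.
Term ratio: r(k) = -\frac{1}{2} * (k-9) / [(k+1)] - poly over poly, x = -\frac{1}{2} from leading terms; C = \frac{5}{3} at k = 0.


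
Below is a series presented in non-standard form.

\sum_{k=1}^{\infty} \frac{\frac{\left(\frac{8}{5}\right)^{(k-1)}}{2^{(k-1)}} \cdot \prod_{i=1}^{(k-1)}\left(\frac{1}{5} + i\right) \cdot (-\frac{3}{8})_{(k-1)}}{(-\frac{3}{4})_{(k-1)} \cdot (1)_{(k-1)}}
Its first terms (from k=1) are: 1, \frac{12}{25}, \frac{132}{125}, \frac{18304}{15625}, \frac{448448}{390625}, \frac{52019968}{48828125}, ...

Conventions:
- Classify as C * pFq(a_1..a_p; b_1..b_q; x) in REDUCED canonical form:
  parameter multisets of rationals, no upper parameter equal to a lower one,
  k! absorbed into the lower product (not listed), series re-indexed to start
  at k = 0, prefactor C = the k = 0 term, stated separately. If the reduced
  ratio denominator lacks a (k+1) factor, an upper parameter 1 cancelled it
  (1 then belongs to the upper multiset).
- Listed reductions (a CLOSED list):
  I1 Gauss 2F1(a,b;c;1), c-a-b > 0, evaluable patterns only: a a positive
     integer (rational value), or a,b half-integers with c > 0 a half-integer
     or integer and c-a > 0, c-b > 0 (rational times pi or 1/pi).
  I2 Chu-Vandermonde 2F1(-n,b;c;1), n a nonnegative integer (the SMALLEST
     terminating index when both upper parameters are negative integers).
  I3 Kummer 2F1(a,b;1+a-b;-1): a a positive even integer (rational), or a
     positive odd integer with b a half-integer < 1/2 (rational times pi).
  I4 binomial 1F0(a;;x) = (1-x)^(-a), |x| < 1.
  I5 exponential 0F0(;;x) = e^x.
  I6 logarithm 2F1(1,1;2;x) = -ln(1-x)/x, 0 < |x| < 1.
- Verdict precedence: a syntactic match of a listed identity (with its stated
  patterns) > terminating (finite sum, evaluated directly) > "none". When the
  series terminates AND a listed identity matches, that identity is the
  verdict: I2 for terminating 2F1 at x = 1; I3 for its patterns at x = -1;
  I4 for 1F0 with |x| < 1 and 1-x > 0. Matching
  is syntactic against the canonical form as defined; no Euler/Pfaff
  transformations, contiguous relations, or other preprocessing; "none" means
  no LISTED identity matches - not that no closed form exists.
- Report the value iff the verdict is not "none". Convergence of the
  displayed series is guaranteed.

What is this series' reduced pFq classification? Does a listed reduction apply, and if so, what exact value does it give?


At argument \frac{4}{5}: a 2F1 with upper {-\frac{3}{8}, \frac{6}{5}}, lower {-\frac{3}{4}}, scaled by C = 1. Verdict: none. A 2F1 with upper {-\frac{3}{8}, \frac{6}{5}} fits none of I1-I6 at x = \frac{4}{5}; the sum runs forever.

The tell: t_0 = 1 here, and (1)_k (C = 1, x = 4/5) is k! itself.
Ratio: r(k) = \frac{4}{5} * (k-\frac{3}{8}) (k+\frac{6}{5}) / [(k-\frac{3}{4}) (k+1)] - rational; roots negated = parameters, x = \frac{4}{5}, C = 1.


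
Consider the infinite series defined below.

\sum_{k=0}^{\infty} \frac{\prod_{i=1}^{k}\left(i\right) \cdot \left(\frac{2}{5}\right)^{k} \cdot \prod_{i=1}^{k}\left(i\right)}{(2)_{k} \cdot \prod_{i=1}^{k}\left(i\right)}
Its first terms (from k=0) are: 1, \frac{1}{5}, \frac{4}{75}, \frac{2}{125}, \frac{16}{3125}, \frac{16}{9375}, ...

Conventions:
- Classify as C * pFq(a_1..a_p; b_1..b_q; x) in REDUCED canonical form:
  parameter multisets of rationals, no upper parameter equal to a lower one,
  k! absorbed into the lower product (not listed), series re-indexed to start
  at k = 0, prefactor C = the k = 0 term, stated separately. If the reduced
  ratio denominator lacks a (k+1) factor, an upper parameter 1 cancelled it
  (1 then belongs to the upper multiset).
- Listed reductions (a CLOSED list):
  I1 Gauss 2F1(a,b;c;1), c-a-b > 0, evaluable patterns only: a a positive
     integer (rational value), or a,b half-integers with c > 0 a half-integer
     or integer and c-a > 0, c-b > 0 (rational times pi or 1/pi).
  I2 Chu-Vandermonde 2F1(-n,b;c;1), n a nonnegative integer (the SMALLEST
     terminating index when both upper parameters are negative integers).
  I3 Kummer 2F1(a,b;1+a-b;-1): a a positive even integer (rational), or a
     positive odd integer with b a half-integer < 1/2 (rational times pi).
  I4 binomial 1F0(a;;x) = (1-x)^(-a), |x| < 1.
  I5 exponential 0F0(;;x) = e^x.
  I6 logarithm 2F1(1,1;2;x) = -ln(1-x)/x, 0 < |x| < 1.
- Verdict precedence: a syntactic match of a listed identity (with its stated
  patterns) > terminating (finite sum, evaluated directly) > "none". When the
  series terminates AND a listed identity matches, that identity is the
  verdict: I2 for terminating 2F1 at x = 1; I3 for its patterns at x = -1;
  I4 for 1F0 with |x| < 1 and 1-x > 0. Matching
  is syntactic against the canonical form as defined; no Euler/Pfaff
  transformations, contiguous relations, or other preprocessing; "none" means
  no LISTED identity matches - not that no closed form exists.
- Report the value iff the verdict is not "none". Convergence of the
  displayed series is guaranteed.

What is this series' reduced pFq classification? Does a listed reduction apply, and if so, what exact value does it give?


Classification (C = 1): 2F1 with upper {1, 1}, lower {2}, argument x = \frac{2}{5}. Verdict (x = \frac{2}{5}): logarithm (I6) applies (the logarithm: parameters (1,1;2), x = \frac{2}{5}). Its exact value is \left(-\frac{5}{2}\right) \cdot \ln\left(\frac{3}{5}\right).

First insight: t_0 = 1 here, and the product of the first k integers (C = 1) is k!.
Adjacent-term ratio: r(k) = \frac{2}{5} * (k+1) (k+1) / [(k+2) (k+1)] ; factor over Q: parameters, x = \frac{2}{5}, and C = 1.


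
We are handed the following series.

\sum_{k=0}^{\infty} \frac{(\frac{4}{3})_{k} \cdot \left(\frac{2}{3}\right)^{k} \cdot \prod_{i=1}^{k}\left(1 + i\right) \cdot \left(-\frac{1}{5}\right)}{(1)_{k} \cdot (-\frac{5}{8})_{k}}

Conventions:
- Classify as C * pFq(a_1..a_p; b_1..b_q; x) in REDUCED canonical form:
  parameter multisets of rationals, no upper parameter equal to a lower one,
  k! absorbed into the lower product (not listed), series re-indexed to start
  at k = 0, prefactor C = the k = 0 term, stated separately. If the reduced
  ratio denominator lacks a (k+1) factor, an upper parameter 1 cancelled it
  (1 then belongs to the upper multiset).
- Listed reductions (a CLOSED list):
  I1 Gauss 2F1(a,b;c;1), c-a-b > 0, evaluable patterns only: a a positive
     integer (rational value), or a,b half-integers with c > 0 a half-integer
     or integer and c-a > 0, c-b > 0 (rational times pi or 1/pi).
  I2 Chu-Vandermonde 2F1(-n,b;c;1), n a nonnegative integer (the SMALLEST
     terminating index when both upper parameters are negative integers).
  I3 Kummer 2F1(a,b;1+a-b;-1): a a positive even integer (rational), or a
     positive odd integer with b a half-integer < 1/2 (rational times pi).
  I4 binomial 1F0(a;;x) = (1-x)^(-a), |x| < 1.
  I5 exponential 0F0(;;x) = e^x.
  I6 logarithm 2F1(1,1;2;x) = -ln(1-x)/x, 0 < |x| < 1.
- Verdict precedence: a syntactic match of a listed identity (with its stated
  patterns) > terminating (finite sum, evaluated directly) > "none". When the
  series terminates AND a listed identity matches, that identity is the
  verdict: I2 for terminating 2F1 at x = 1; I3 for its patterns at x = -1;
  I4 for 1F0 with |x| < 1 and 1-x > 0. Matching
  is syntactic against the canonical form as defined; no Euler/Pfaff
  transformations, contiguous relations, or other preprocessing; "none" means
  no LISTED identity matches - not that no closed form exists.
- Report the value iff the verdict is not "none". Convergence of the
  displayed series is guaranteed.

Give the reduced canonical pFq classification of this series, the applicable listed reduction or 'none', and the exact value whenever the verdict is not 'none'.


Key observation: t_0 = -\frac{1}{5} here, and the running product (C = -1/5, x = 2/3) telescopes to a rising factorial.
Term ratio: r(k) = \frac{2}{3} * (k+\frac{4}{3}) (k+2) / [(k-\frac{5}{8}) (k+1)] - rational in k, leading ratio \frac{2}{3}; with t_0 = -\frac{1}{5}, classification follows.

Prefactor -\frac{1}{5}, argument \frac{2}{3}: 2F1 with upper {\frac{4}{3}, 2} over lower {-\frac{5}{8}}. Verdict: none. A 2F1 with upper {\frac{4}{3}, 2} fits none of I1-I6 at x = \frac{2}{3}; the sum runs forever.


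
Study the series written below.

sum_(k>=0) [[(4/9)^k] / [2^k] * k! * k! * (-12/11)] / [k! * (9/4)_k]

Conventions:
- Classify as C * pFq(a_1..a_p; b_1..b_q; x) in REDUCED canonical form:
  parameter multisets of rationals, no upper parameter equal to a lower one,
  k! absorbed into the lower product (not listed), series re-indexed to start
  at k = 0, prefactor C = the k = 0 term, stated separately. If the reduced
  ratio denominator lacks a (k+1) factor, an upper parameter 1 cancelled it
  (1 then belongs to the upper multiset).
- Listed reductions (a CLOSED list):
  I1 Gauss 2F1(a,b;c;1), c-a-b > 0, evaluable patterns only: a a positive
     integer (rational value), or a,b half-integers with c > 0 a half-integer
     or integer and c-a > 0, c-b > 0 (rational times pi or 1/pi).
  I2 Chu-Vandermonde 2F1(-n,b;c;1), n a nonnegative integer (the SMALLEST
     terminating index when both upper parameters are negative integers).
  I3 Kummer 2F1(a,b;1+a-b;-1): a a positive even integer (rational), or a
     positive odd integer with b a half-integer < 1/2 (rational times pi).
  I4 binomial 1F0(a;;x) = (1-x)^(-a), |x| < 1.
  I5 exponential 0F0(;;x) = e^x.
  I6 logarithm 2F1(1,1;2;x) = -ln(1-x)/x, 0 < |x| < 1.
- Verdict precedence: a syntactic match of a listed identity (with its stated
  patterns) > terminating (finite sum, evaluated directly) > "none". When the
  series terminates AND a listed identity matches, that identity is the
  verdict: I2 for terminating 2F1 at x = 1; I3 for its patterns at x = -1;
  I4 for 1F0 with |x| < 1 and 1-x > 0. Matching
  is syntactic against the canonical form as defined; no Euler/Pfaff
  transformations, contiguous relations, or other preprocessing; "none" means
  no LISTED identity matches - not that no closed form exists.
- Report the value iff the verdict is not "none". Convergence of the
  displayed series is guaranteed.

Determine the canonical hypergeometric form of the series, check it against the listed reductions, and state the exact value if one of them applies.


Key step: from the first term -12/11: the two k-th powers (prefactor -12/11) combine into one argument.
Adjacent-term ratio: r(k) = (2/9) * (k+1) (k+1) / [(k+9/4) (k+1)] ; factor over Q: parameters, x = (2/9), and C = -12/11.

Canonical form: C = -12/11 times 2F1 with upper {1, 1}, lower {9/4}, x = 2/9. Verdict: none. A 2F1 with upper {1, 1} fits none of I1-I6 at x = 2/9; the sum runs forever.


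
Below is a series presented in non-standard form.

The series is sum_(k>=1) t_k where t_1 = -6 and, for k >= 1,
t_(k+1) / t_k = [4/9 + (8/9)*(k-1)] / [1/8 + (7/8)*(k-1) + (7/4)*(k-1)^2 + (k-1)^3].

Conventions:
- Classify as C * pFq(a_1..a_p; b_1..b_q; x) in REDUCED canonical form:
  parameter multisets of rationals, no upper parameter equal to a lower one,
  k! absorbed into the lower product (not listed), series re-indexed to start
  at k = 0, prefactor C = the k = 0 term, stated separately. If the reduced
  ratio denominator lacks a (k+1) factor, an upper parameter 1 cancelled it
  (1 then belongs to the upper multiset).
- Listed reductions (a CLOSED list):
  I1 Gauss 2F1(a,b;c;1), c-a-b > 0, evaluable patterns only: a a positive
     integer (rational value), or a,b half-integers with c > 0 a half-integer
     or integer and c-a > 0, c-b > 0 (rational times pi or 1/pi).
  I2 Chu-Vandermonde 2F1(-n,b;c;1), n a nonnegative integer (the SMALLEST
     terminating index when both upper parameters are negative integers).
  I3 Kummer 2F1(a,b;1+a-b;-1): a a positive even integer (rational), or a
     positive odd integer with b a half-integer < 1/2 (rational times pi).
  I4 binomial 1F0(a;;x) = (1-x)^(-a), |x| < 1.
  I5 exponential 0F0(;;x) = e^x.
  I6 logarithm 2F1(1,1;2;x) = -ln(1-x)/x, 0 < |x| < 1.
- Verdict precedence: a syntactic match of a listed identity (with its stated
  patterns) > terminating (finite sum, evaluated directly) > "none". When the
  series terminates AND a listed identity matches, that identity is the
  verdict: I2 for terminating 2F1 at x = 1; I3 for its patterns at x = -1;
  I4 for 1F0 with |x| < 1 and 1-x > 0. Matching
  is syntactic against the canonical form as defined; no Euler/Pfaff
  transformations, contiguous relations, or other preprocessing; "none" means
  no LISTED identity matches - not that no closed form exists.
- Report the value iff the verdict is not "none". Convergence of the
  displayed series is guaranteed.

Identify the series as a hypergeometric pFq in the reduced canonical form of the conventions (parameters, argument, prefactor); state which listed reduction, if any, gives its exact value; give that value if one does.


Reduced: x = 8/9, 0F1, upper = {-}, lower = {1/4}, C = -6. Verdict: none - at argument 8/9 the multisets {-} ; {1/4} match no listed identity.

Key step: from the first term -6: the ratio is unreduced: k + 1/2 divides both sides (C = -6, x = 8/9).
Adjacent-term ratio: r(k) = (8/9) * 1 / [(k+1/4) (k+1)] - rational in k. x = (8/9); t_0 = -6; negate the roots.


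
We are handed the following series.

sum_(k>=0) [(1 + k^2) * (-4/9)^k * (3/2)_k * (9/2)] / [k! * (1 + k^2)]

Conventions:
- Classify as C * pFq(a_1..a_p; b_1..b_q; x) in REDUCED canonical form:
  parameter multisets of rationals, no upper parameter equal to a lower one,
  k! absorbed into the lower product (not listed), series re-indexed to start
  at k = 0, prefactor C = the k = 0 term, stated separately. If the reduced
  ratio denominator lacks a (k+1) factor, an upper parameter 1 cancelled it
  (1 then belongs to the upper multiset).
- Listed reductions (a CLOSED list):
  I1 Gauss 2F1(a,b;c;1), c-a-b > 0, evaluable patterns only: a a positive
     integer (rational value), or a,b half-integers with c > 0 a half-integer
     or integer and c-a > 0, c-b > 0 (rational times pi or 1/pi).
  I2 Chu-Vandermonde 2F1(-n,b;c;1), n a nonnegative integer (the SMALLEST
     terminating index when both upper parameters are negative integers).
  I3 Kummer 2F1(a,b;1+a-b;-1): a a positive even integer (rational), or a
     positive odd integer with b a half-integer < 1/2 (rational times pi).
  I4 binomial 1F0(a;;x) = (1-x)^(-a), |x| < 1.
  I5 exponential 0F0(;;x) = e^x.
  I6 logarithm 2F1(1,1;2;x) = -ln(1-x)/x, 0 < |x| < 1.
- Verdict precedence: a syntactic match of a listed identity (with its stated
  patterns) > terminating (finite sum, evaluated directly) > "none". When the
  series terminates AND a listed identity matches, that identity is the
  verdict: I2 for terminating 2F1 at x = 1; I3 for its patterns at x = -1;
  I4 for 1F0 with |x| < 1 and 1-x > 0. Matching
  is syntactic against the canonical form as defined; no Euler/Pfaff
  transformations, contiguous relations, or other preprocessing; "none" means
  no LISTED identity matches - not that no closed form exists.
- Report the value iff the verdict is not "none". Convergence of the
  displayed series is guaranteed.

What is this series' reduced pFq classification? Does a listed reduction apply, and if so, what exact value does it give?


Classification (C = 9/2): 1F0 with upper {3/2}, lower {-}, argument x = -4/9. Verdict: this is the binomial series (I4) (the 1F0 binomial series: exponent -3/2, x = -4/9). Value: (9/2) * (13/9)^(-3/2).

The tell: t_0 being 9/2, striking the common factor k^2 + 1 reduces the term (prefactor 9/2).
Step ratio: r(k) = (-4/9) * (k+3/2) / [(k+1)] - poly over poly, x = (-4/9) from leading terms; C = 9/2 at k = 0.


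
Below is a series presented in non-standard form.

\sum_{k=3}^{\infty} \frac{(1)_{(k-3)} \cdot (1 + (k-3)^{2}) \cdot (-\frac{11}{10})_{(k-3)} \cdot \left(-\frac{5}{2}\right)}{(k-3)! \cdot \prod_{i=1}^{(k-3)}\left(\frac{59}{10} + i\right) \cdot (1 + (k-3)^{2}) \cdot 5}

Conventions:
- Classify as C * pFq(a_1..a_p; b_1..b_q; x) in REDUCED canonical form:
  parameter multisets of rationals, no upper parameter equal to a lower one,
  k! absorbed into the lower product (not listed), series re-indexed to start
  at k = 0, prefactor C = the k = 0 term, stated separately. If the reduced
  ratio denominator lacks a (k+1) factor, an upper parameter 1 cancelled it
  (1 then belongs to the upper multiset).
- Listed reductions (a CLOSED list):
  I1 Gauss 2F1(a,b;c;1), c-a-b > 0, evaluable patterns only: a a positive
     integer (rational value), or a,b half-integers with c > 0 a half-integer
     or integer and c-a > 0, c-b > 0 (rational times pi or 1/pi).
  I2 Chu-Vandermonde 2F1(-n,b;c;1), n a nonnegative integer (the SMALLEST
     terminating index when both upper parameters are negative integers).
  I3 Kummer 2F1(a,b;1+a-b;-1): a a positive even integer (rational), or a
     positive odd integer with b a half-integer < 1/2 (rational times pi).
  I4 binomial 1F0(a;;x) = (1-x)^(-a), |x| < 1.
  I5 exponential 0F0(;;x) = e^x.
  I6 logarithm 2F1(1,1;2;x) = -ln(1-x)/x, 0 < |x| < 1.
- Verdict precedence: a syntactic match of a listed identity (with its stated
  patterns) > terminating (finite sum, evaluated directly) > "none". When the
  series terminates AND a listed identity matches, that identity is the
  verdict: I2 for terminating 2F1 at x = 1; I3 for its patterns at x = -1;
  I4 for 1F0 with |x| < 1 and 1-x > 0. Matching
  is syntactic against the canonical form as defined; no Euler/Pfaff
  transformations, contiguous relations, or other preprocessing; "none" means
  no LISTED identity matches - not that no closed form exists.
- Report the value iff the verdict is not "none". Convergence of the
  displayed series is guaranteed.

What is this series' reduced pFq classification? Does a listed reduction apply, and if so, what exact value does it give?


This is -\frac{1}{2} * 2F1(-\frac{11}{10}, 1; \frac{69}{10}; 1) in reduced canonical form. Verdict: the Gauss summation I1 matches (x = 1: the Gamma ratio telescopes since c-a-b = 7 > 0 and a = 1 in Z>0). Value: -\frac{59}{140}.

First insight: x = 1 and the constant factors (C = -1/2, x = 1) combine into one prefactor.
Ratio: r(k) = 1 * (k-\frac{11}{10}) (k+1) / [(k+\frac{69}{10}) (k+1)] - poly over poly, x = 1 from leading terms; C = -\frac{1}{2} at k = 0.


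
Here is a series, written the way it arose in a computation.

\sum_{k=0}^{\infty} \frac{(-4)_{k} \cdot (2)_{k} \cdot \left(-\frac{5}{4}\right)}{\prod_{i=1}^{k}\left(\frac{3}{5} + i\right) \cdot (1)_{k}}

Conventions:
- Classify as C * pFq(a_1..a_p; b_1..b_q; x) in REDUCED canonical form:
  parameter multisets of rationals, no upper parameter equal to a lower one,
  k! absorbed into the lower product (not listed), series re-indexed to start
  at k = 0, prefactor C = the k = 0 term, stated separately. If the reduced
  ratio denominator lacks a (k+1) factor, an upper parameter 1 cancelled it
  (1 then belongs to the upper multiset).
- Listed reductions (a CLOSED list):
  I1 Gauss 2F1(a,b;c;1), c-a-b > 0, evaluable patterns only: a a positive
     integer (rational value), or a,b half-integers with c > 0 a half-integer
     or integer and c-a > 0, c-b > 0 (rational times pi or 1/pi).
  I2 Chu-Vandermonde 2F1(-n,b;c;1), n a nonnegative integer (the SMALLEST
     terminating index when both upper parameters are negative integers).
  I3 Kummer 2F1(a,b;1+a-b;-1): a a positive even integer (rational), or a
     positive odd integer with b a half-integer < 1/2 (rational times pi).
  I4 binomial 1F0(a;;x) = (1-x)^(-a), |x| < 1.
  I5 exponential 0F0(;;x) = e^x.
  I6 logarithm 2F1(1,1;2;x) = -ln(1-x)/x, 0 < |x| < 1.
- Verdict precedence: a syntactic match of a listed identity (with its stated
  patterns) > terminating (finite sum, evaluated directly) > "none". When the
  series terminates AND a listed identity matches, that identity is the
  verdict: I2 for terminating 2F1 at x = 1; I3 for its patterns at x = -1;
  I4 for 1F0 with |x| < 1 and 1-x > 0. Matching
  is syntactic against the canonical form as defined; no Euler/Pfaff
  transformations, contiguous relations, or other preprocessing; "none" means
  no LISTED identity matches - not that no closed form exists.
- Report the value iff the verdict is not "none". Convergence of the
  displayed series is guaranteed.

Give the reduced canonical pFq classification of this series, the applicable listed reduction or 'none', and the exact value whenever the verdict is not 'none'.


Reduced: x = 1, 2F1, upper = {-4, 2}, lower = {\frac{8}{5}}, C = -\frac{5}{4}. Verdict (x = 1): the Chu-Vandermonde identity I2 applies (terminating 2F1 at x = 1 with n = 4, b = 2, c = \frac{8}{5}). Its exact value is \frac{5}{276}.

Key observation: t_0 being -\frac{5}{4}, (1)_k (C = -5/4, x = 1) is k! itself.
Adjacent-term ratio: r(k) = 1 * (k-4) (k+2) / [(k+\frac{8}{5}) (k+1)] - poly over poly, x = 1 from leading terms; C = -\frac{5}{4} at k = 0.


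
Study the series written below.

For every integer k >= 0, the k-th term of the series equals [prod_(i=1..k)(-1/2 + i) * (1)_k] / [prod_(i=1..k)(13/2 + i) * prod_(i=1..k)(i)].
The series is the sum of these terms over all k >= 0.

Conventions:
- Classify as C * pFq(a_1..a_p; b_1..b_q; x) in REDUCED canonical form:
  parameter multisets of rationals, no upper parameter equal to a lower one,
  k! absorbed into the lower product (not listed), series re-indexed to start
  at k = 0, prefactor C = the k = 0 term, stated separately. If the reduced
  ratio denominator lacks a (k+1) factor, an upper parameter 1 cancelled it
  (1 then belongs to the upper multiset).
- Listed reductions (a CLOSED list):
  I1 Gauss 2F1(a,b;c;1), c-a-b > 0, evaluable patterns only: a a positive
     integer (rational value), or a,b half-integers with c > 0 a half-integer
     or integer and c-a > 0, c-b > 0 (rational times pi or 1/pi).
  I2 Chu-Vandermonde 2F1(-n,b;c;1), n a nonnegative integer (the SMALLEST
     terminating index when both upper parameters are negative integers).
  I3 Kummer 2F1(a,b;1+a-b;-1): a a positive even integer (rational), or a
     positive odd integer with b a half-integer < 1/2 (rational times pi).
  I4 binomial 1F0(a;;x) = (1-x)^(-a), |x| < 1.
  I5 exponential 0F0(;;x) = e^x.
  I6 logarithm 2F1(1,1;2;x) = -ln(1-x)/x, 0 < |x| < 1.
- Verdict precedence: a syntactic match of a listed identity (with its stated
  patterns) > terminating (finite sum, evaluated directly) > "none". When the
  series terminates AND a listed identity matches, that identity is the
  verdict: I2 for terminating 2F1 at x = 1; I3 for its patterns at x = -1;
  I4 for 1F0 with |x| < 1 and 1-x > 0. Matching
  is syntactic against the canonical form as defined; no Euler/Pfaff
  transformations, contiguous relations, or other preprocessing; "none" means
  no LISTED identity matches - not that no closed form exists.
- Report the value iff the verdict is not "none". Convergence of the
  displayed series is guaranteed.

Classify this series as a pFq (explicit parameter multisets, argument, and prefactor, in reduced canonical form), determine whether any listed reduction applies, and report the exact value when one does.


Classification (C = 1): 2F1 with upper {1/2, 1}, lower {15/2}, argument x = 1. Verdict at x = 1: Gauss's theorem (I1) matches (x = 1: the Gamma ratio telescopes since c-a-b = 6 > 0 and a = 1 in Z>0). Sum: 13/12.

First insight: from the first term 1: the running product (C = 1, x = 1) telescopes to a rising factorial.
Ratio: r(k) = 1 * (k+1/2) (k+1) / [(k+15/2) (k+1)] - rational in k. x = 1; t_0 = 1; negate the roots.


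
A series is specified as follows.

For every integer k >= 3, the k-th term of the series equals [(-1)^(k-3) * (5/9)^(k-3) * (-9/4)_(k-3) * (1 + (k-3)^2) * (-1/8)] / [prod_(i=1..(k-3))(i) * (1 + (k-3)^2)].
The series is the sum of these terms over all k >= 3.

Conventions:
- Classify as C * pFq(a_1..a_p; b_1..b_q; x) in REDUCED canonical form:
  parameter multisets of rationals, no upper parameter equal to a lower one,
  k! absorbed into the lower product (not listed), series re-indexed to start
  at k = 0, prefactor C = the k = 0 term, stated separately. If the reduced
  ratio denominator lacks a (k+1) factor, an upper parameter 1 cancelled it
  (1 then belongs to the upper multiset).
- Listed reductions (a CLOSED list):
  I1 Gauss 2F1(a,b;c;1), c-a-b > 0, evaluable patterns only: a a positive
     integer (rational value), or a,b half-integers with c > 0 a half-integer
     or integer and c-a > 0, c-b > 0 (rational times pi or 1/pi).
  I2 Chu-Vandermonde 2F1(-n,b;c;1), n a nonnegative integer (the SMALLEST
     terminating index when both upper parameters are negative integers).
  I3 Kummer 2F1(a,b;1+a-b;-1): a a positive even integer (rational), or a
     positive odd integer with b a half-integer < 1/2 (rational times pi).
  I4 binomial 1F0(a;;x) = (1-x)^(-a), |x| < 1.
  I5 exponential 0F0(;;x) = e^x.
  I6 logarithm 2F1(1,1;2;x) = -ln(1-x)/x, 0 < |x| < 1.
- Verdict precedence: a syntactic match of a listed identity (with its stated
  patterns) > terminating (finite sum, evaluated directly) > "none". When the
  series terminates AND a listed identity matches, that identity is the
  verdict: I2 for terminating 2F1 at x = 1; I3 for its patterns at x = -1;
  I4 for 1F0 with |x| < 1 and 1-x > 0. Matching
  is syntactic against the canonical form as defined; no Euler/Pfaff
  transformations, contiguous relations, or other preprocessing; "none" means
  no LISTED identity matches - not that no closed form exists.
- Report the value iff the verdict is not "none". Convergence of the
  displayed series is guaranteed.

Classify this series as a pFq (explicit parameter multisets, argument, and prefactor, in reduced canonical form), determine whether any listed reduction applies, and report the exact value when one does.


The tell: from the first term -1/8: the (-1)^k factor (C = -1/8) folds into the argument's sign.
Step ratio: r(k) = (-5/9) * (k-9/4) / [(k+1)] - rational in k, leading ratio (-5/9); with t_0 = -1/8, classification follows.

Reduced: x = -5/9, 1F0, upper = {-9/4}, lower = {-}, C = -1/8. Verdict: the I4 binomial reduction fires (the 1F0 binomial series: exponent 9/4, x = -5/9). Value: (-1/8) * (14/9)^(9/4).


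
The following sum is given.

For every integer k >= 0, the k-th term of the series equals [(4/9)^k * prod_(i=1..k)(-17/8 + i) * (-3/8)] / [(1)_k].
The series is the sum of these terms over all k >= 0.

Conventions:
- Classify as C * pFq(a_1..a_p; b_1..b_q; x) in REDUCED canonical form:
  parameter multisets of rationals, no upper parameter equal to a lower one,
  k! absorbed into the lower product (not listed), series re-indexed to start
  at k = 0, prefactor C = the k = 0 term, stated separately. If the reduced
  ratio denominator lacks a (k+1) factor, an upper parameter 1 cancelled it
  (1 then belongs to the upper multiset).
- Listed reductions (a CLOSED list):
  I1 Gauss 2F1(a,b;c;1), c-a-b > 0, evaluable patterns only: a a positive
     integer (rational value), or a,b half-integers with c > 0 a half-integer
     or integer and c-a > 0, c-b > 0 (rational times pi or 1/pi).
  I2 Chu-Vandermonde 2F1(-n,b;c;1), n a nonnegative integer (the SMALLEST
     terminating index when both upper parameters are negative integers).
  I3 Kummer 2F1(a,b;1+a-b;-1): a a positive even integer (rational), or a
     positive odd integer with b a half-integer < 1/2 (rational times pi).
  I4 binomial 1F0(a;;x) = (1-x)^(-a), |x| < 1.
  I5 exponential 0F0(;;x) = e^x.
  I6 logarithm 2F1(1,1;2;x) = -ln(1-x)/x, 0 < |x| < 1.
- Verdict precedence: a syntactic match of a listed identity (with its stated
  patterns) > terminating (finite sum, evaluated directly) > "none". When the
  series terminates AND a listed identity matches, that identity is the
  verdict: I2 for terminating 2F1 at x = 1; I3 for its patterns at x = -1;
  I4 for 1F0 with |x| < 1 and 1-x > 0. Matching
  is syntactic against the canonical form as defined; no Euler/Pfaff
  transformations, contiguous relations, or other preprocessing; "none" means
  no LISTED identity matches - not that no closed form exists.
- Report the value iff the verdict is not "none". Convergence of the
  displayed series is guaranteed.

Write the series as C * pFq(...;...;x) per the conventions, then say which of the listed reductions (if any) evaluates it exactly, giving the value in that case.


The series (x = 4/9) is 1F0: upper {-9/8}, lower {-}, prefactor -3/8. Verdict (x = 4/9): binomial (I4) applies (the 1F0 binomial series: exponent 9/8, x = 4/9). Its exact value is (-3/8) * (5/9)^(9/8).

First insight: x = (4/9) and (1)_k (C = -3/8) is k! itself.
Ratio: r(k) = (4/9) * (k-9/8) / [(k+1)] - rational in k, leading ratio (4/9); with t_0 = -3/8, classification follows.


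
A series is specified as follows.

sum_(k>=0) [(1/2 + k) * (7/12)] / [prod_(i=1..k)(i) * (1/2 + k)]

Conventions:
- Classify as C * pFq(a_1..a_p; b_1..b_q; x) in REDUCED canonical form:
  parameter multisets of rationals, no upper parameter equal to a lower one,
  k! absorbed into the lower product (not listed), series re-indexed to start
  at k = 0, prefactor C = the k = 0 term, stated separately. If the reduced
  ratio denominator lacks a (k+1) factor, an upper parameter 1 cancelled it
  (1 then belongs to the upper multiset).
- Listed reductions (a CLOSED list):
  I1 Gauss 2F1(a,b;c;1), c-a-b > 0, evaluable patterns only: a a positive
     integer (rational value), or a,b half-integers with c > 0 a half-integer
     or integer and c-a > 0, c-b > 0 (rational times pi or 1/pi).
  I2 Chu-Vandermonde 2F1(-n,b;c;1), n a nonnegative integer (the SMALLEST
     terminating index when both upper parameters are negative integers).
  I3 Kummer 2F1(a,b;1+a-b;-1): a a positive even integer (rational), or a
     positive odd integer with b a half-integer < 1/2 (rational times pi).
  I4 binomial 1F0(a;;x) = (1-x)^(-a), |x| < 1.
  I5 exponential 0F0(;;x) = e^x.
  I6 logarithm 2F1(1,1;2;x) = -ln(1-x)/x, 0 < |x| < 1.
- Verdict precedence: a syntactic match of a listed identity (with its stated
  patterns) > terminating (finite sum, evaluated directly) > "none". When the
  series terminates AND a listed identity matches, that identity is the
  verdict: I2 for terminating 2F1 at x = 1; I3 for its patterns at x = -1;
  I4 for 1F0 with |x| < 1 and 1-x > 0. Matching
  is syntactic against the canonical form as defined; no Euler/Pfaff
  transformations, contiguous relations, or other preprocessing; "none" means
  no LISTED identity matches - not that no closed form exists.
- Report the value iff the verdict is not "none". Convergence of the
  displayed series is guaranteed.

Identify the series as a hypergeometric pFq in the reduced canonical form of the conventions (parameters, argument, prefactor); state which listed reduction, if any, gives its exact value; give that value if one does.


The tell: with t_0 = 7/12, the factor k + 1/2 cancels (top and bottom), leaving C = 7/12.
Term ratio: r(k) = 1 * 1 / [(k+1)] - rational; roots negated = parameters, x = 1, C = 7/12.

The series (x = 1) is 0F0: upper {-}, lower {-}, prefactor 7/12. Verdict (x = 1): the exponential series (I5) applies (the 0F0 exponential series at x = 1). Hence: (7/12) * e^(1).


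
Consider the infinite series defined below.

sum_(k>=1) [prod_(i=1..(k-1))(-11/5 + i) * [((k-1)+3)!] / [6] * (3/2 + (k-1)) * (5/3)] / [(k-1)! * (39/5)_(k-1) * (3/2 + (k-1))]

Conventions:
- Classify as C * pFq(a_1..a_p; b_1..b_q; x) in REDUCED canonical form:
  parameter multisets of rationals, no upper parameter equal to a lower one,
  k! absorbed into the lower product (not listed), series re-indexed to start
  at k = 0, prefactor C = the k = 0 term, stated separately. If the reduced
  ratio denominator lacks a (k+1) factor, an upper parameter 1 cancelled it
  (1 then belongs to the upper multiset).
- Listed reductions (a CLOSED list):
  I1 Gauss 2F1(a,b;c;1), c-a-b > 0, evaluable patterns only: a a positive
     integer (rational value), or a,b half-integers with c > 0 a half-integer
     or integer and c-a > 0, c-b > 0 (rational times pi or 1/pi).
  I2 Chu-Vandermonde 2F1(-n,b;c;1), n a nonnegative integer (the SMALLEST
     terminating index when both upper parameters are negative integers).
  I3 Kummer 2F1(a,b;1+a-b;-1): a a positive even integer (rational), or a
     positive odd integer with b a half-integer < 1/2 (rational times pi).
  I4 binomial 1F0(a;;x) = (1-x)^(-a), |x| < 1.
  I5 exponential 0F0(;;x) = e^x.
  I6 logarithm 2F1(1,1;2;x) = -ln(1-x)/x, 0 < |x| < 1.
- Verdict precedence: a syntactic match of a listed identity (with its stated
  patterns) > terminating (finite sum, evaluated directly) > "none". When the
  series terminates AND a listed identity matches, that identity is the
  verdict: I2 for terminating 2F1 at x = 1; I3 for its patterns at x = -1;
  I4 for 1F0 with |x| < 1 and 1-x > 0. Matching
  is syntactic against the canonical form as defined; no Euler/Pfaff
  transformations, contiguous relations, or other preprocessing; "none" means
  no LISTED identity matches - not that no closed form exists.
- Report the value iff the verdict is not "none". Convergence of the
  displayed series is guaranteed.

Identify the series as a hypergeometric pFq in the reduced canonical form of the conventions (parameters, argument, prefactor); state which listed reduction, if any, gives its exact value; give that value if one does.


Prefactor 5/3, argument 1: 2F1 with upper {-6/5, 4} over lower {39/5}. Verdict: Gauss's theorem (I1) matches (x = 1: the Gamma ratio telescopes since c-a-b = 5 > 0 and a = 4 in Z>0). Exact value: 9367/13125.

Structural cue: with t_0 = 5/3, k + 3/2 divides numerator and denominator alike; prefactor 5/3 after cancelling.
Step ratio: r(k) = 1 * (k-6/5) (k+4) / [(k+39/5) (k+1)] - rational; roots negated = parameters, x = 1, C = 5/3.


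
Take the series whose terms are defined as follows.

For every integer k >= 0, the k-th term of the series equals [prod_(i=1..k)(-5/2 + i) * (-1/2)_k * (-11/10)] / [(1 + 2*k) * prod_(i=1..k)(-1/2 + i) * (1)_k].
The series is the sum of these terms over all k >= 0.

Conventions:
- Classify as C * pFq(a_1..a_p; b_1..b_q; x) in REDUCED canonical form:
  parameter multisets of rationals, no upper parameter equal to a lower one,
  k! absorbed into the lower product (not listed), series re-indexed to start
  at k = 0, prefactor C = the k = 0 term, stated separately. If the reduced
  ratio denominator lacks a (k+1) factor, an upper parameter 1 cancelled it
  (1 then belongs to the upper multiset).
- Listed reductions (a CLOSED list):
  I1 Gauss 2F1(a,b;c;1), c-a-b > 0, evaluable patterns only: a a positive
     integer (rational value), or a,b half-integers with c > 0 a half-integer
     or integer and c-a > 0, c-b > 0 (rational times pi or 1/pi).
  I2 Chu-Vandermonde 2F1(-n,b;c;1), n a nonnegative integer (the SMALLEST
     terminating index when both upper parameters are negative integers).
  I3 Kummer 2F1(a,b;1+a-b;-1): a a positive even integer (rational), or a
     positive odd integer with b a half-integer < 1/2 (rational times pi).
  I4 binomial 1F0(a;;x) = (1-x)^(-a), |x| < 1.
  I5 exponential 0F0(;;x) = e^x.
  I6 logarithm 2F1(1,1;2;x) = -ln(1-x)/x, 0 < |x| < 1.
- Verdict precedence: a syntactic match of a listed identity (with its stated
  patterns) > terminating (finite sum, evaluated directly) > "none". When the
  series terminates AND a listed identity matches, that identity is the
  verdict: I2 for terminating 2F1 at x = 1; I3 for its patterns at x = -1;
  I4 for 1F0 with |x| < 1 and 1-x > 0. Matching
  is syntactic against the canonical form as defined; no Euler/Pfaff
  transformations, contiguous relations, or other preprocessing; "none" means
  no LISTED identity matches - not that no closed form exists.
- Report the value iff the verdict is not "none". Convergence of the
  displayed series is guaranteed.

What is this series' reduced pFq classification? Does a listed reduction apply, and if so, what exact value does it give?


x = 1 here; the reduced form reads 2F1, upper {-3/2, -1/2}, lower {3/2}, C = -11/10. Verdict: Gauss (I1, half-integer pattern) matches (x = 1; upper {-3/2, -1/2} half-integers, c = 3/2 in the evaluable pattern). Value: (-33/64) * pi.

The tell: from the first term -11/10: the lower (2k+1) factor (prefactor -11/10) shifts a half-integer Pochhammer.
Consecutive-term ratio: r(k) = 1 * (k-3/2) (k-1/2) / [(k+3/2) (k+1)] - rational in k, leading ratio 1; with t_0 = -11/10, classification follows.
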